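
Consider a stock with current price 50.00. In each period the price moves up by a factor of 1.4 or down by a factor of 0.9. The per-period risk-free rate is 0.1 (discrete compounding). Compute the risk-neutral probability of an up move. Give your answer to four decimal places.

Risk-neutral probability p = (1 + 0.1 − 0.9)/(1.4 − 0.9) = 0.2000/0.5000 = 0.4000

p = 0.4000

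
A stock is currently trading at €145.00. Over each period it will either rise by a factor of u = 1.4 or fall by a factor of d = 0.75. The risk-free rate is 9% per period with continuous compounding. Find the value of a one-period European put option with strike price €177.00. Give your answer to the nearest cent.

Risk-neutral probability p = (e^0.09 − 0.75)/(1.4 − 0.75) = 0.3442/0.6500 = 0.5295
Terminal stock prices: S_u = 203, S_d = 108.8
Terminal payoffs (K − S): max(-26, 0) = 0, max(68.25, 0) = 68.25
Node 0 (S = 145): V_0 = e^(−0.09)·[0.5295·0.0000 + 0.4705·68.2500] = 29.3479

€29.35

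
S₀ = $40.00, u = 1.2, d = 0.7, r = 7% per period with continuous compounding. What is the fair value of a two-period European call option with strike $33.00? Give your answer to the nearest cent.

Risk-neutral probability p = (e^0.07 − 0.7)/(1.2 − 0.7) = 0.3725/0.5000 = 0.7450
Terminal stock prices: S_uu = 57.6, S_ud = 33.6, S_dd = 19.6
Terminal payoffs (S − K): max(24.6, 0) = 24.6, max(0.6, 0) = 0.6, max(-13.4, 0) = 0
Node u (S = 48): V_u = e^(−0.07)·[0.7450·24.6000 + 0.2550·0.6000] = 17.2310
Node d (S = 28): V_d = e^(−0.07)·[0.7450·0.6000 + 0.2550·0.0000] = 0.4168
Node 0 (S = 40): V_0 = e^(−0.07)·[0.7450·17.2310 + 0.2550·0.4168] = 12.0686

$12.07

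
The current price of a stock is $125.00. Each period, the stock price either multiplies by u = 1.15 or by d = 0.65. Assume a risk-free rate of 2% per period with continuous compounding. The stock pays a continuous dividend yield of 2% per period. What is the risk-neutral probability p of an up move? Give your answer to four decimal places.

Per-period risk-free factor R = e^0.02 = 1.0202; dividend-adjusted growth = e^(0.02−0.02) = 1.0000.
Risk-neutral probability p = (1.0000 − 0.65)/(1.15 − 0.65) = 0.3500/0.5000 = 0.7000

p = 0.7000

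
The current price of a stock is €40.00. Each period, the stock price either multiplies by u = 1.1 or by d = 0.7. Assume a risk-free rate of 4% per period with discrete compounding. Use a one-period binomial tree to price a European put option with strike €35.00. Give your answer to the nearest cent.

Risk-neutral probability p = (1 + 0.04 − 0.7)/(1.1 − 0.7) = 0.3400/0.4000 = 0.8500
Terminal stock prices: S_u = 44, S_d = 28
Terminal payoffs (K − S): max(-9, 0) = 0, max(7, 0) = 7
Node 0 (S = 40): V_0 = 1/1.04·[0.8500·0.0000 + 0.1500·7.0000] = 1.0096

€1.01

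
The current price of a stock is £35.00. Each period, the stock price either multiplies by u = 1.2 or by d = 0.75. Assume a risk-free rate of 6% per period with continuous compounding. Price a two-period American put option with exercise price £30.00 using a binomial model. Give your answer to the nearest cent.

Risk-neutral probability p = (e^0.06 − 0.75)/(1.2 − 0.75) = 0.3118/0.4500 = 0.6930
Terminal stock prices: S_uu = 50.4, S_ud = 31.5, S_dd = 19.69
Terminal payoffs (K − S): max(-20.4, 0) = 0, max(-1.5, 0) = 0, max(10.31, 0) = 10.31
Node u (S = 42): continuation = e^(−0.06)·[0.6930·0.0000 + 0.3070·0.0000] = 0.0000; exercise value = 0.0000 ≤ continuation, so V_u = 0.0000
Node d (S = 26.25): continuation = e^(−0.06)·[0.6930·0.0000 + 0.3070·10.3125] = 2.9819; exercise value = 3.7500 > continuation, so V_d = 3.7500 (exercise)
Node 0 (S = 35): continuation = e^(−0.06)·[0.6930·0.0000 + 0.3070·3.7500] = 1.0843; exercise value = 0.0000 ≤ continuation, so V_0 = 1.0843

£1.08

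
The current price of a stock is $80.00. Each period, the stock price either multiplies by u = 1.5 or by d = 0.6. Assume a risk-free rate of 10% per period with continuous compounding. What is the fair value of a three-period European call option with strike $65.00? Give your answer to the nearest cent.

Risk-neutral probability p = (e^0.1 − 0.6)/(1.5 − 0.6) = 0.5052/0.9000 = 0.5613
Terminal stock prices: S_uuu = 270, S_uud = 108, S_udd = 43.2, S_ddd = 17.28
Terminal payoffs (S − K): max(205, 0) = 205, max(43, 0) = 43, max(-21.8, 0) = 0, max(-47.72, 0) = 0
Node uu (S = 180): V_uu = e^(−0.1)·[0.5613·205.0000 + 0.4387·43.0000] = 121.1856
Node ud (S = 72): V_ud = e^(−0.1)·[0.5613·43.0000 + 0.4387·0.0000] = 21.8391
Node dd (S = 28.8): V_dd = e^(−0.1)·[0.5613·0.0000 + 0.4387·0.0000] = 0.0000
Node u (S = 120): V_u = e^(−0.1)·[0.5613·121.1856 + 0.4387·21.8391] = 70.2175
Node d (S = 48): V_d = e^(−0.1)·[0.5613·21.8391 + 0.4387·0.0000] = 11.0918
Node 0 (S = 80): V_0 = e^(−0.1)·[0.5613·70.2175 + 0.4387·11.0918] = 40.0654

$40.07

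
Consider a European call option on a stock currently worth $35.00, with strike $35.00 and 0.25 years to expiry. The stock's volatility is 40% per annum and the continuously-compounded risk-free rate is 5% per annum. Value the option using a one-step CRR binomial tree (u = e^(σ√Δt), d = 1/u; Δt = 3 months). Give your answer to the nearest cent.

$3.68

CRR parameters: u = e^(σ√Δt) = e^(0.4·√0.25) = 1.2214, d = 1/u = 0.8187
Per-period rate: rΔt = 0.05·0.25 = 0.0125, so R = e^0.0125 = 1.0126
Risk-neutral probability p = (e^0.0125 − 0.8187)/(1.2214 − 0.8187) = 0.1938/0.4027 = 0.4814
Terminal stock prices: S_u = 42.75, S_d = 28.66
Terminal payoffs (S − K): max(7.749, 0) = 7.749, max(-6.344, 0) = 0
Node 0 (S = 35): V_0 = e^(−0.0125)·[0.4814·7.7491 + 0.5186·0.0000] = 3.6841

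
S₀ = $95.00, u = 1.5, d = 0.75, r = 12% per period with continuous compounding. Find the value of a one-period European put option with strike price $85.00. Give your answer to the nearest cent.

$6.06

Risk-neutral probability p = (e^0.12 − 0.75)/(1.5 − 0.75) = 0.3775/0.7500 = 0.5033
Terminal stock prices: S_u = 142.5, S_d = 71.25
Terminal payoffs (K − S): max(-57.5, 0) = 0, max(13.75, 0) = 13.75
Node 0 (S = 95): V_0 = e^(−0.12)·[0.5033·0.0000 + 0.4967·13.7500] = 6.0570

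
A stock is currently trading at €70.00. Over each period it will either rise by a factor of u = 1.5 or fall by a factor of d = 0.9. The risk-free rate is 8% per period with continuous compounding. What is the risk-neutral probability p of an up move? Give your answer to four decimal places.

Risk-neutral probability p = (e^0.08 − 0.9)/(1.5 − 0.9) = 0.1833/0.6000 = 0.3055

p = 0.3055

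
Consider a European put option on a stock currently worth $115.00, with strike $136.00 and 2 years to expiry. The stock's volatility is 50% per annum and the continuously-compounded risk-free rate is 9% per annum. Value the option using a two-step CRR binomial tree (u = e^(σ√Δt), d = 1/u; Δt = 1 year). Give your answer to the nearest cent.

$30.89

CRR parameters: u = e^(σ√Δt) = e^(0.5·√1) = 1.6487, d = 1/u = 0.6065
Per-period rate: rΔt = 0.09·1 = 0.09, so R = e^0.09 = 1.0942
Risk-neutral probability p = (e^0.09 − 0.6065)/(1.6487 − 0.6065) = 0.4876/1.0422 = 0.4679
Terminal stock prices: S_uu = 312.6, S_ud = 115, S_dd = 42.31
Terminal payoffs (K − S): max(-176.6, 0) = 0, max(21, 0) = 21, max(93.69, 0) = 93.69
Node u (S = 189.6): V_u = e^(−0.09)·[0.4679·0.0000 + 0.5321·21.0000] = 10.2123
Node d (S = 69.75): V_d = e^(−0.09)·[0.4679·21.0000 + 0.5321·93.6939] = 54.5436
Node 0 (S = 115): V_0 = e^(−0.09)·[0.4679·10.2123 + 0.5321·54.5436] = 30.8917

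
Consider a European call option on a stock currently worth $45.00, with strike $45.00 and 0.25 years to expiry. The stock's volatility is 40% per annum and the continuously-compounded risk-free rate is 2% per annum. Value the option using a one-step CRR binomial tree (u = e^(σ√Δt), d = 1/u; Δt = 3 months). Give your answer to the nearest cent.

$4.59

CRR parameters: u = e^(σ√Δt) = e^(0.4·√0.25) = 1.2214, d = 1/u = 0.8187
Per-period rate: rΔt = 0.02·0.25 = 0.005, so R = e^0.005 = 1.0050
Risk-neutral probability p = (e^0.005 − 0.8187)/(1.2214 − 0.8187) = 0.1863/0.4027 = 0.4626
Terminal stock prices: S_u = 54.96, S_d = 36.84
Terminal payoffs (S − K): max(9.963, 0) = 9.963, max(-8.157, 0) = 0
Node 0 (S = 45): V_0 = e^(−0.005)·[0.4626·9.9631 + 0.5374·0.0000] = 4.5861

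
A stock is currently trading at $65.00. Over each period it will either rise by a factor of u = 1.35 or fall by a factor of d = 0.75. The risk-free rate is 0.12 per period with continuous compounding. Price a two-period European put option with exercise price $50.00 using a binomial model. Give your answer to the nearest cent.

$1.45

Risk-neutral probability p = (e^0.12 − 0.75)/(1.35 − 0.75) = 0.3775/0.6000 = 0.6292
Terminal stock prices: S_uu = 118.5, S_ud = 65.81, S_dd = 36.56
Terminal payoffs (K − S): max(-68.46, 0) = 0, max(-15.81, 0) = 0, max(13.44, 0) = 13.44
Node u (S = 87.75): V_u = e^(−0.12)·[0.6292·0.0000 + 0.3708·0.0000] = 0.0000
Node d (S = 48.75): V_d = e^(−0.12)·[0.6292·0.0000 + 0.3708·13.4375] = 4.4197
Node 0 (S = 65): V_0 = e^(−0.12)·[0.6292·0.0000 + 0.3708·4.4197] = 1.4536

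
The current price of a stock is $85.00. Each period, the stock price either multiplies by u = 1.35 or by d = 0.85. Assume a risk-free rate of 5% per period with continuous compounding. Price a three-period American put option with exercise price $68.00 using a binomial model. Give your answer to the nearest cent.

$2.90

Risk-neutral probability p = (e^0.05 − 0.85)/(1.35 − 0.85) = 0.2013/0.5000 = 0.4025
Terminal stock prices: S_uuu = 209.1, S_uud = 131.7, S_udd = 82.91, S_ddd = 52.2
Terminal payoffs (K − S): max(-141.1, 0) = 0, max(-63.68, 0) = 0, max(-14.91, 0) = 0, max(15.8, 0) = 15.8
Node uu (S = 154.9): continuation = e^(−0.05)·[0.4025·0.0000 + 0.5975·0.0000] = 0.0000; exercise value = 0.0000 ≤ continuation, so V_uu = 0.0000
Node ud (S = 97.54): continuation = e^(−0.05)·[0.4025·0.0000 + 0.5975·0.0000] = 0.0000; exercise value = 0.0000 ≤ continuation, so V_ud = 0.0000
Node dd (S = 61.41): continuation = e^(−0.05)·[0.4025·0.0000 + 0.5975·15.7994] = 8.9791; exercise value = 6.5875 ≤ continuation, so V_dd = 8.9791
Node u (S = 114.8): continuation = e^(−0.05)·[0.4025·0.0000 + 0.5975·0.0000] = 0.0000; exercise value = 0.0000 ≤ continuation, so V_u = 0.0000
Node d (S = 72.25): continuation = e^(−0.05)·[0.4025·0.0000 + 0.5975·8.9791] = 5.1030; exercise value = 0.0000 ≤ continuation, so V_d = 5.1030
Node 0 (S = 85): continuation = e^(−0.05)·[0.4025·0.0000 + 0.5975·5.1030] = 2.9001; exercise value = 0.0000 ≤ continuation, so V_0 = 2.9001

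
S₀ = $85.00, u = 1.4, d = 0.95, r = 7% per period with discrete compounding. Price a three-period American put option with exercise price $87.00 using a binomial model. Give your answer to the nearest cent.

$4.83

Risk-neutral probability p = (1 + 0.07 − 0.95)/(1.4 − 0.95) = 0.1200/0.4500 = 0.2667
Terminal stock prices: S_uuu = 233.2, S_uud = 158.3, S_udd = 107.4, S_ddd = 72.88
Terminal payoffs (K − S): max(-146.2, 0) = 0, max(-71.27, 0) = 0, max(-20.4, 0) = 0, max(14.12, 0) = 14.12
Node uu (S = 166.6): continuation = 1/1.07·[0.2667·0.0000 + 0.7333·0.0000] = 0.0000; exercise value = 0.0000 ≤ continuation, so V_uu = 0.0000
Node ud (S = 113): continuation = 1/1.07·[0.2667·0.0000 + 0.7333·0.0000] = 0.0000; exercise value = 0.0000 ≤ continuation, so V_ud = 0.0000
Node dd (S = 76.71): continuation = 1/1.07·[0.2667·0.0000 + 0.7333·14.1231] = 9.6794; exercise value = 10.2875 > continuation, so V_dd = 10.2875 (exercise)
Node u (S = 119): continuation = 1/1.07·[0.2667·0.0000 + 0.7333·0.0000] = 0.0000; exercise value = 0.0000 ≤ continuation, so V_u = 0.0000
Node d (S = 80.75): continuation = 1/1.07·[0.2667·0.0000 + 0.7333·10.2875] = 7.0506; exercise value = 6.2500 ≤ continuation, so V_d = 7.0506
Node 0 (S = 85): continuation = 1/1.07·[0.2667·0.0000 + 0.7333·7.0506] = 4.8322; exercise value = 2.0000 ≤ continuation, so V_0 = 4.8322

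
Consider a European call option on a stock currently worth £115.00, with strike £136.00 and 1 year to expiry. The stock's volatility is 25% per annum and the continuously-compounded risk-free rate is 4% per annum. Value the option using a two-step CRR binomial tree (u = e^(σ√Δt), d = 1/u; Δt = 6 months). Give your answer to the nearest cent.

£7.02

CRR parameters: u = e^(σ√Δt) = e^(0.25·√0.5) = 1.1934, d = 1/u = 0.8380
Per-period rate: rΔt = 0.04·0.5 = 0.02, so R = e^0.02 = 1.0202
Risk-neutral probability p = (e^0.02 − 0.8380)/(1.1934 − 0.8380) = 0.1822/0.3554 = 0.5128
Terminal stock prices: S_uu = 163.8, S_ud = 115, S_dd = 80.75
Terminal payoffs (S − K): max(27.77, 0) = 27.77, max(-21, 0) = 0, max(-55.25, 0) = 0
Node u (S = 137.2): V_u = e^(−0.02)·[0.5128·27.7737 + 0.4872·0.0000] = 13.9593
Node d (S = 96.37): V_d = e^(−0.02)·[0.5128·0.0000 + 0.4872·0.0000] = 0.0000
Node 0 (S = 115): V_0 = e^(−0.02)·[0.5128·13.9593 + 0.4872·0.0000] = 7.0161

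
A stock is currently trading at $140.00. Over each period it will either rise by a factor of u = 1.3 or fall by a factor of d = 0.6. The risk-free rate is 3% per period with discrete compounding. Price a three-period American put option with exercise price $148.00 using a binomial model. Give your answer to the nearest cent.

$33.44

Risk-neutral probability p = (1 + 0.03 − 0.6)/(1.3 − 0.6) = 0.4300/0.7000 = 0.6143
Terminal stock prices: S_uuu = 307.6, S_uud = 142, S_udd = 65.52, S_ddd = 30.24
Terminal payoffs (K − S): max(-159.6, 0) = 0, max(6.04, 0) = 6.04, max(82.48, 0) = 82.48, max(117.8, 0) = 117.8
Node uu (S = 236.6): continuation = 1/1.03·[0.6143·0.0000 + 0.3857·6.0400] = 2.2619; exercise value = 0.0000 ≤ continuation, so V_uu = 2.2619
Node ud (S = 109.2): continuation = 1/1.03·[0.6143·6.0400 + 0.3857·82.4800] = 34.4893; exercise value = 38.8000 > continuation, so V_ud = 38.8000 (exercise)
Node dd (S = 50.4): continuation = 1/1.03·[0.6143·82.4800 + 0.3857·117.7600] = 93.2893; exercise value = 97.6000 > continuation, so V_dd = 97.6000 (exercise)
Node u (S = 182): continuation = 1/1.03·[0.6143·2.2619 + 0.3857·38.8000] = 15.8788; exercise value = 0.0000 ≤ continuation, so V_u = 15.8788
Node d (S = 84): continuation = 1/1.03·[0.6143·38.8000 + 0.3857·97.6000] = 59.6893; exercise value = 64.0000 > continuation, so V_d = 64.0000 (exercise)
Node 0 (S = 140): continuation = 1/1.03·[0.6143·15.8788 + 0.3857·64.0000] = 33.4367; exercise value = 8.0000 ≤ continuation, so V_0 = 33.4367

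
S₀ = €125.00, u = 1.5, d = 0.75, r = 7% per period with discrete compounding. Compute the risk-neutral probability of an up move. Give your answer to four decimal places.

Risk-neutral probability p = (1 + 0.07 − 0.75)/(1.5 − 0.75) = 0.3200/0.7500 = 0.4267

p = 0.4267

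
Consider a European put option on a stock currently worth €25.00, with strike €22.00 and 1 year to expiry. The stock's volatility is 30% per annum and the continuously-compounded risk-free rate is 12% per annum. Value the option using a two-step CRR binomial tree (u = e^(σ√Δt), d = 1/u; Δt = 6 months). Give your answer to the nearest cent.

€0.83

CRR parameters: u = e^(σ√Δt) = e^(0.3·√0.5) = 1.2363, d = 1/u = 0.8089
Per-period rate: rΔt = 0.12·0.5 = 0.06, so R = e^0.06 = 1.0618
Risk-neutral probability p = (e^0.06 − 0.8089)/(1.2363 − 0.8089) = 0.2530/0.4275 = 0.5918
Terminal stock prices: S_uu = 38.21, S_ud = 25, S_dd = 16.36
Terminal payoffs (K − S): max(-16.21, 0) = 0, max(-3, 0) = 0, max(5.644, 0) = 5.644
Node u (S = 30.91): V_u = e^(−0.06)·[0.5918·0.0000 + 0.4082·0.0000] = 0.0000
Node d (S = 20.22): V_d = e^(−0.06)·[0.5918·0.0000 + 0.4082·5.6437] = 2.1695
Node 0 (S = 25): V_0 = e^(−0.06)·[0.5918·0.0000 + 0.4082·2.1695] = 0.8339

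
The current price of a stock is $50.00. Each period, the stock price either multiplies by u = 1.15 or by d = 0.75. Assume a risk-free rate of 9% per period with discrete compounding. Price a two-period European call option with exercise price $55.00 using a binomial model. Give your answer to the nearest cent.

Risk-neutral probability p = (1 + 0.09 − 0.75)/(1.15 − 0.75) = 0.3400/0.4000 = 0.8500
Terminal stock prices: S_uu = 66.12, S_ud = 43.12, S_dd = 28.12
Terminal payoffs (S − K): max(11.12, 0) = 11.12, max(-11.88, 0) = 0, max(-26.88, 0) = 0
Node u (S = 57.5): V_u = 1/1.09·[0.8500·11.1250 + 0.1500·0.0000] = 8.6755
Node d (S = 37.5): V_d = 1/1.09·[0.8500·0.0000 + 0.1500·0.0000] = 0.0000
Node 0 (S = 50): V_0 = 1/1.09·[0.8500·8.6755 + 0.1500·0.0000] = 6.7653

$6.77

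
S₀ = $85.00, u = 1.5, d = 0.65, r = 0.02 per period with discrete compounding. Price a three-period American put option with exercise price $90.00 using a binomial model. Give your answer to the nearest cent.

$26.03

Risk-neutral probability p = (1 + 0.02 − 0.65)/(1.5 − 0.65) = 0.3700/0.8500 = 0.4353
Terminal stock prices: S_uuu = 286.9, S_uud = 124.3, S_udd = 53.87, S_ddd = 23.34
Terminal payoffs (K − S): max(-196.9, 0) = 0, max(-34.31, 0) = 0, max(36.13, 0) = 36.13, max(66.66, 0) = 66.66
Node uu (S = 191.2): continuation = 1/1.02·[0.4353·0.0000 + 0.5647·0.0000] = 0.0000; exercise value = 0.0000 ≤ continuation, so V_uu = 0.0000
Node ud (S = 82.88): continuation = 1/1.02·[0.4353·0.0000 + 0.5647·36.1312] = 20.0035; exercise value = 7.1250 ≤ continuation, so V_ud = 20.0035
Node dd (S = 35.91): continuation = 1/1.02·[0.4353·36.1312 + 0.5647·66.6569] = 52.3228; exercise value = 54.0875 > continuation, so V_dd = 54.0875 (exercise)
Node u (S = 127.5): continuation = 1/1.02·[0.4353·0.0000 + 0.5647·20.0035] = 11.0746; exercise value = 0.0000 ≤ continuation, so V_u = 11.0746
Node d (S = 55.25): continuation = 1/1.02·[0.4353·20.0035 + 0.5647·54.0875] = 38.4813; exercise value = 34.7500 ≤ continuation, so V_d = 38.4813
Node 0 (S = 85): continuation = 1/1.02·[0.4353·11.0746 + 0.5647·38.4813] = 26.0307; exercise value = 5.0000 ≤ continuation, so V_0 = 26.0307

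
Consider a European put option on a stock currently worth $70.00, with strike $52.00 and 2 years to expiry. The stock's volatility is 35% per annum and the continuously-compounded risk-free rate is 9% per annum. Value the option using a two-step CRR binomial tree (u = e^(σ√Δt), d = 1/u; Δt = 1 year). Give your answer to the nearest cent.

$2.98

CRR parameters: u = e^(σ√Δt) = e^(0.35·√1) = 1.4191, d = 1/u = 0.7047
Per-period rate: rΔt = 0.09·1 = 0.09, so R = e^0.09 = 1.0942
Risk-neutral probability p = (e^0.09 − 0.7047)/(1.4191 − 0.7047) = 0.3895/0.7144 = 0.5452
Terminal stock prices: S_uu = 141, S_ud = 70, S_dd = 34.76
Terminal payoffs (K − S): max(-88.96, 0) = 0, max(-18, 0) = 0, max(17.24, 0) = 17.24
Node u (S = 99.33): V_u = e^(−0.09)·[0.5452·0.0000 + 0.4548·0.0000] = 0.0000
Node d (S = 49.33): V_d = e^(−0.09)·[0.5452·0.0000 + 0.4548·17.2390] = 7.1654
Node 0 (S = 70): V_0 = e^(−0.09)·[0.5452·0.0000 + 0.4548·7.1654] = 2.9783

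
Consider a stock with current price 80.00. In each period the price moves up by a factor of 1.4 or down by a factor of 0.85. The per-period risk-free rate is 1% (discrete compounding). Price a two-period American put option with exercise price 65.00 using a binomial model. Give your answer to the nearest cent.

3.55

Risk-neutral probability p = (1 + 0.01 − 0.85)/(1.4 − 0.85) = 0.1600/0.5500 = 0.2909
Terminal stock prices: S_uu = 156.8, S_ud = 95.2, S_dd = 57.8
Terminal payoffs (K − S): max(-91.8, 0) = 0, max(-30.2, 0) = 0, max(7.2, 0) = 7.2
Node u (S = 112): continuation = 1/1.01·[0.2909·0.0000 + 0.7091·0.0000] = 0.0000; exercise value = 0.0000 ≤ continuation, so V_u = 0.0000
Node d (S = 68): continuation = 1/1.01·[0.2909·0.0000 + 0.7091·7.2000] = 5.0549; exercise value = 0.0000 ≤ continuation, so V_d = 5.0549
Node 0 (S = 80): continuation = 1/1.01·[0.2909·0.0000 + 0.7091·5.0549] = 3.5489; exercise value = 0.0000 ≤ continuation, so V_0 = 3.5489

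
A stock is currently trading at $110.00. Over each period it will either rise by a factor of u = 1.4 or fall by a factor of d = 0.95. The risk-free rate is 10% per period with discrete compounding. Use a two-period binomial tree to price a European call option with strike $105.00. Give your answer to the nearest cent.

$25.33

Risk-neutral probability p = (1 + 0.1 − 0.95)/(1.4 − 0.95) = 0.1500/0.4500 = 0.3333
Terminal stock prices: S_uu = 215.6, S_ud = 146.3, S_dd = 99.27
Terminal payoffs (S − K): max(110.6, 0) = 110.6, max(41.3, 0) = 41.3, max(-5.725, 0) = 0
Node u (S = 154): V_u = 1/1.1·[0.3333·110.6000 + 0.6667·41.3000] = 58.5455
Node d (S = 104.5): V_d = 1/1.1·[0.3333·41.3000 + 0.6667·0.0000] = 12.5152
Node 0 (S = 110): V_0 = 1/1.1·[0.3333·58.5455 + 0.6667·12.5152] = 25.3260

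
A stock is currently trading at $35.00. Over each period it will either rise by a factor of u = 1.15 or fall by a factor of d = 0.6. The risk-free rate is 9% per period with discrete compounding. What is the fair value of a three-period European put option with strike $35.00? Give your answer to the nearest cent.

Risk-neutral probability p = (1 + 0.09 − 0.6)/(1.15 − 0.6) = 0.4900/0.5500 = 0.8909
Terminal stock prices: S_uuu = 53.23, S_uud = 27.77, S_udd = 14.49, S_ddd = 7.56
Terminal payoffs (K − S): max(-18.23, 0) = 0, max(7.228, 0) = 7.228, max(20.51, 0) = 20.51, max(27.44, 0) = 27.44
Node uu (S = 46.29): V_uu = 1/1.09·[0.8909·0.0000 + 0.1091·7.2275] = 0.7234
Node ud (S = 24.15): V_ud = 1/1.09·[0.8909·7.2275 + 0.1091·20.5100] = 7.9601
Node dd (S = 12.6): V_dd = 1/1.09·[0.8909·20.5100 + 0.1091·27.4400] = 19.5101
Node u (S = 40.25): V_u = 1/1.09·[0.8909·0.7234 + 0.1091·7.9601] = 1.3879
Node d (S = 21): V_d = 1/1.09·[0.8909·7.9601 + 0.1091·19.5101] = 8.4588
Node 0 (S = 35): V_0 = 1/1.09·[0.8909·1.3879 + 0.1091·8.4588] = 1.9810

$1.98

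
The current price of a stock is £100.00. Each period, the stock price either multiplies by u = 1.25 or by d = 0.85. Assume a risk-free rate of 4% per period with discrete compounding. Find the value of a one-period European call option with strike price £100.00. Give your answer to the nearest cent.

Risk-neutral probability p = (1 + 0.04 − 0.85)/(1.25 − 0.85) = 0.1900/0.4000 = 0.4750
Terminal stock prices: S_u = 125, S_d = 85
Terminal payoffs (S − K): max(25, 0) = 25, max(-15, 0) = 0
Node 0 (S = 100): V_0 = 1/1.04·[0.4750·25.0000 + 0.5250·0.0000] = 11.4183

£11.42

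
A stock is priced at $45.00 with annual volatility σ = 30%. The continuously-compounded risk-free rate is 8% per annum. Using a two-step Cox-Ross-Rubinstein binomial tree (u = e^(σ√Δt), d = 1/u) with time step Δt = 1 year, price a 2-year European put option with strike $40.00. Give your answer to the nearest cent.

$2.50

CRR parameters: u = e^(σ√Δt) = e^(0.3·√1) = 1.3499, d = 1/u = 0.7408
Per-period rate: rΔt = 0.08·1 = 0.08, so R = e^0.08 = 1.0833
Risk-neutral probability p = (e^0.08 − 0.7408)/(1.3499 − 0.7408) = 0.3425/0.6090 = 0.5623
Terminal stock prices: S_uu = 82, S_ud = 45, S_dd = 24.7
Terminal payoffs (K − S): max(-42, 0) = 0, max(-5, 0) = 0, max(15.3, 0) = 15.3
Node u (S = 60.74): V_u = e^(−0.08)·[0.5623·0.0000 + 0.4377·0.0000] = 0.0000
Node d (S = 33.34): V_d = e^(−0.08)·[0.5623·0.0000 + 0.4377·15.3035] = 6.1832
Node 0 (S = 45): V_0 = e^(−0.08)·[0.5623·0.0000 + 0.4377·6.1832] = 2.4983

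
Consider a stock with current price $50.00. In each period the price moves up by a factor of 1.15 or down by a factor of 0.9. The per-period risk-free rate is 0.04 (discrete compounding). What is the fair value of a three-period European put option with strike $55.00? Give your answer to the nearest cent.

Risk-neutral probability p = (1 + 0.04 − 0.9)/(1.15 − 0.9) = 0.1400/0.2500 = 0.5600
Terminal stock prices: S_uuu = 76.04, S_uud = 59.51, S_udd = 46.57, S_ddd = 36.45
Terminal payoffs (K − S): max(-21.04, 0) = 0, max(-4.512, 0) = 0, max(8.425, 0) = 8.425, max(18.55, 0) = 18.55
Node uu (S = 66.12): V_uu = 1/1.04·[0.5600·0.0000 + 0.4400·0.0000] = 0.0000
Node ud (S = 51.75): V_ud = 1/1.04·[0.5600·0.0000 + 0.4400·8.4250] = 3.5644
Node dd (S = 40.5): V_dd = 1/1.04·[0.5600·8.4250 + 0.4400·18.5500] = 12.3846
Node u (S = 57.5): V_u = 1/1.04·[0.5600·0.0000 + 0.4400·3.5644] = 1.5080
Node d (S = 45): V_d = 1/1.04·[0.5600·3.5644 + 0.4400·12.3846] = 7.1589
Node 0 (S = 50): V_0 = 1/1.04·[0.5600·1.5080 + 0.4400·7.1589] = 3.8408

$3.84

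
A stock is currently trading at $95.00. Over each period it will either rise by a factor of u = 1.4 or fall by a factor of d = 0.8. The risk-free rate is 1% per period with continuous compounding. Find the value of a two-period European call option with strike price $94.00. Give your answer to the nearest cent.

$16.61

Risk-neutral probability p = (e^0.01 − 0.8)/(1.4 − 0.8) = 0.2101/0.6000 = 0.3501
Terminal stock prices: S_uu = 186.2, S_ud = 106.4, S_dd = 60.8
Terminal payoffs (S − K): max(92.2, 0) = 92.2, max(12.4, 0) = 12.4, max(-33.2, 0) = 0
Node u (S = 133): V_u = e^(−0.01)·[0.3501·92.2000 + 0.6499·12.4000] = 39.9353
Node d (S = 76): V_d = e^(−0.01)·[0.3501·12.4000 + 0.6499·0.0000] = 4.2978
Node 0 (S = 95): V_0 = e^(−0.01)·[0.3501·39.9353 + 0.6499·4.2978] = 16.6070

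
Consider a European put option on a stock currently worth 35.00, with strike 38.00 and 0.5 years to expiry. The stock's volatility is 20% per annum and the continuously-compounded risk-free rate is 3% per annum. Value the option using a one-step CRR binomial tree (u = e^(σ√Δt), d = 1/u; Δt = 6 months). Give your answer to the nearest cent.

CRR parameters: u = e^(σ√Δt) = e^(0.2·√0.5) = 1.1519, d = 1/u = 0.8681
Per-period rate: rΔt = 0.03·0.5 = 0.015, so R = e^0.015 = 1.0151
Risk-neutral probability p = (e^0.015 − 0.8681)/(1.1519 − 0.8681) = 0.1470/0.2838 = 0.5180
Terminal stock prices: S_u = 40.32, S_d = 30.38
Terminal payoffs (K − S): max(-2.317, 0) = 0, max(7.616, 0) = 7.616
Node 0 (S = 35): V_0 = e^(−0.015)·[0.5180·0.0000 + 0.4820·7.6157] = 3.6164

3.62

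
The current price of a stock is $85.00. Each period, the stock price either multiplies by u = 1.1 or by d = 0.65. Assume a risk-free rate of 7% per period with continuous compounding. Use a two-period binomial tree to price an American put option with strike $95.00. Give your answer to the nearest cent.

Risk-neutral probability p = (e^0.07 − 0.65)/(1.1 − 0.65) = 0.4225/0.4500 = 0.9389
Terminal stock prices: S_uu = 102.9, S_ud = 60.78, S_dd = 35.91
Terminal payoffs (K − S): max(-7.85, 0) = 0, max(34.22, 0) = 34.22, max(59.09, 0) = 59.09
Node u (S = 93.5): continuation = e^(−0.07)·[0.9389·0.0000 + 0.0611·34.2250] = 1.9495; exercise value = 1.5000 ≤ continuation, so V_u = 1.9495
Node d (S = 55.25): continuation = e^(−0.07)·[0.9389·34.2250 + 0.0611·59.0875] = 33.3274; exercise value = 39.7500 > continuation, so V_d = 39.7500 (exercise)
Node 0 (S = 85): continuation = e^(−0.07)·[0.9389·1.9495 + 0.0611·39.7500] = 3.9710; exercise value = 10.0000 > continuation, so V_0 = 10.0000 (exercise)

$10.00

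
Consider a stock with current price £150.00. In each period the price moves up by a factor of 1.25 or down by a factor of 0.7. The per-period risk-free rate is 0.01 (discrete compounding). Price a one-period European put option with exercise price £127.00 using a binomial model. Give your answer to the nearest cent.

Risk-neutral probability p = (1 + 0.01 − 0.7)/(1.25 − 0.7) = 0.3100/0.5500 = 0.5636
Terminal stock prices: S_u = 187.5, S_d = 105
Terminal payoffs (K − S): max(-60.5, 0) = 0, max(22, 0) = 22
Node 0 (S = 150): V_0 = 1/1.01·[0.5636·0.0000 + 0.4364·22.0000] = 9.5050

£9.50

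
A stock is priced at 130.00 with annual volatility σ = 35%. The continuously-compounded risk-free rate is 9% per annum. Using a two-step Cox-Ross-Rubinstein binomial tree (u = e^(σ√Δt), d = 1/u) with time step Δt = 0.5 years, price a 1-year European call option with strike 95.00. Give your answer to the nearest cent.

CRR parameters: u = e^(σ√Δt) = e^(0.35·√0.5) = 1.2808, d = 1/u = 0.7808
Per-period rate: rΔt = 0.09·0.5 = 0.045, so R = e^0.045 = 1.0460
Risk-neutral probability p = (e^0.045 − 0.7808)/(1.2808 − 0.7808) = 0.2653/0.5000 = 0.5305
Terminal stock prices: S_uu = 213.3, S_ud = 130, S_dd = 79.25
Terminal payoffs (S − K): max(118.3, 0) = 118.3, max(35, 0) = 35, max(-15.75, 0) = 0
Node u (S = 166.5): V_u = e^(−0.045)·[0.5305·118.2594 + 0.4695·35.0000] = 75.6847
Node d (S = 101.5): V_d = e^(−0.045)·[0.5305·35.0000 + 0.4695·0.0000] = 17.7501
Node 0 (S = 130): V_0 = e^(−0.045)·[0.5305·75.6847 + 0.4695·17.7501] = 46.3504

46.35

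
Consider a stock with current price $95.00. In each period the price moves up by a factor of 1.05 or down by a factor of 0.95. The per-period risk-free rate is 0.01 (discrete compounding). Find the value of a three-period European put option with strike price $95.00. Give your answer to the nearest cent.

$2.23

Risk-neutral probability p = (1 + 0.01 − 0.95)/(1.05 − 0.95) = 0.0600/0.1000 = 0.6000
Terminal stock prices: S_uuu = 110, S_uud = 99.5, S_udd = 90.02, S_ddd = 81.45
Terminal payoffs (K − S): max(-14.97, 0) = 0, max(-4.501, 0) = 0, max(4.976, 0) = 4.976, max(13.55, 0) = 13.55
Node uu (S = 104.7): V_uu = 1/1.01·[0.6000·0.0000 + 0.4000·0.0000] = 0.0000
Node ud (S = 94.76): V_ud = 1/1.01·[0.6000·0.0000 + 0.4000·4.9756] = 1.9705
Node dd (S = 85.74): V_dd = 1/1.01·[0.6000·4.9756 + 0.4000·13.5494] = 8.3219
Node u (S = 99.75): V_u = 1/1.01·[0.6000·0.0000 + 0.4000·1.9705] = 0.7804
Node d (S = 90.25): V_d = 1/1.01·[0.6000·1.9705 + 0.4000·8.3219] = 4.4664
Node 0 (S = 95): V_0 = 1/1.01·[0.6000·0.7804 + 0.4000·4.4664] = 2.2325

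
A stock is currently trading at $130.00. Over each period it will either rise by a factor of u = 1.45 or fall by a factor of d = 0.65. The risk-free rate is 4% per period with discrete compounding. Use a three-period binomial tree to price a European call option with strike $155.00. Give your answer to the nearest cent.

Risk-neutral probability p = (1 + 0.04 − 0.65)/(1.45 − 0.65) = 0.3900/0.8000 = 0.4875
Terminal stock prices: S_uuu = 396.3, S_uud = 177.7, S_udd = 79.64, S_ddd = 35.7
Terminal payoffs (S − K): max(241.3, 0) = 241.3, max(22.66, 0) = 22.66, max(-75.36, 0) = 0, max(-119.3, 0) = 0
Node uu (S = 273.3): V_uu = 1/1.04·[0.4875·241.3212 + 0.5125·22.6612] = 124.2865
Node ud (S = 122.5): V_ud = 1/1.04·[0.4875·22.6612 + 0.5125·0.0000] = 10.6225
Node dd (S = 54.93): V_dd = 1/1.04·[0.4875·0.0000 + 0.5125·0.0000] = 0.0000
Node u (S = 188.5): V_u = 1/1.04·[0.4875·124.2865 + 0.5125·10.6225] = 63.4939
Node d (S = 84.5): V_d = 1/1.04·[0.4875·10.6225 + 0.5125·0.0000] = 4.9793
Node 0 (S = 130): V_0 = 1/1.04·[0.4875·63.4939 + 0.5125·4.9793] = 32.2165

$32.22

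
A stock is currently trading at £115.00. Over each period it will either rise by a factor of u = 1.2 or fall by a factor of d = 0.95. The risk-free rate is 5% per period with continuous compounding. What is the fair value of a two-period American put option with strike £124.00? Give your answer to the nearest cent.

Risk-neutral probability p = (e^0.05 − 0.95)/(1.2 − 0.95) = 0.1013/0.2500 = 0.4051
Terminal stock prices: S_uu = 165.6, S_ud = 131.1, S_dd = 103.8
Terminal payoffs (K − S): max(-41.6, 0) = 0, max(-7.1, 0) = 0, max(20.21, 0) = 20.21
Node u (S = 138): continuation = e^(−0.05)·[0.4051·0.0000 + 0.5949·0.0000] = 0.0000; exercise value = 0.0000 ≤ continuation, so V_u = 0.0000
Node d (S = 109.2): continuation = e^(−0.05)·[0.4051·0.0000 + 0.5949·20.2125] = 11.4383; exercise value = 14.7500 > continuation, so V_d = 14.7500 (exercise)
Node 0 (S = 115): continuation = e^(−0.05)·[0.4051·0.0000 + 0.5949·14.7500] = 8.3470; exercise value = 9.0000 > continuation, so V_0 = 9.0000 (exercise)

£9.00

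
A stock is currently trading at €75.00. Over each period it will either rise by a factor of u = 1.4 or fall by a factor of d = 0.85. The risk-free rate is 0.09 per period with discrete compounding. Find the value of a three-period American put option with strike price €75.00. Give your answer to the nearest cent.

Risk-neutral probability p = (1 + 0.09 − 0.85)/(1.4 − 0.85) = 0.2400/0.5500 = 0.4364
Terminal stock prices: S_uuu = 205.8, S_uud = 124.9, S_udd = 75.86, S_ddd = 46.06
Terminal payoffs (K − S): max(-130.8, 0) = 0, max(-49.95, 0) = 0, max(-0.8625, 0) = 0, max(28.94, 0) = 28.94
Node uu (S = 147): continuation = 1/1.09·[0.4364·0.0000 + 0.5636·0.0000] = 0.0000; exercise value = 0.0000 ≤ continuation, so V_uu = 0.0000
Node ud (S = 89.25): continuation = 1/1.09·[0.4364·0.0000 + 0.5636·0.0000] = 0.0000; exercise value = 0.0000 ≤ continuation, so V_ud = 0.0000
Node dd (S = 54.19): continuation = 1/1.09·[0.4364·0.0000 + 0.5636·28.9406] = 14.9651; exercise value = 20.8125 > continuation, so V_dd = 20.8125 (exercise)
Node u (S = 105): continuation = 1/1.09·[0.4364·0.0000 + 0.5636·0.0000] = 0.0000; exercise value = 0.0000 ≤ continuation, so V_u = 0.0000
Node d (S = 63.75): continuation = 1/1.09·[0.4364·0.0000 + 0.5636·20.8125] = 10.7621; exercise value = 11.2500 > continuation, so V_d = 11.2500 (exercise)
Node 0 (S = 75): continuation = 1/1.09·[0.4364·0.0000 + 0.5636·11.2500] = 5.8173; exercise value = 0.0000 ≤ continuation, so V_0 = 5.8173

€5.82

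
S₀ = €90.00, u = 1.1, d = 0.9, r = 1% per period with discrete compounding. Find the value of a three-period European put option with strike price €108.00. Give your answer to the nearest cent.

Risk-neutral probability p = (1 + 0.01 − 0.9)/(1.1 − 0.9) = 0.1100/0.2000 = 0.5500
Terminal stock prices: S_uuu = 119.8, S_uud = 98.01, S_udd = 80.19, S_ddd = 65.61
Terminal payoffs (K − S): max(-11.79, 0) = 0, max(9.99, 0) = 9.99, max(27.81, 0) = 27.81, max(42.39, 0) = 42.39
Node uu (S = 108.9): V_uu = 1/1.01·[0.5500·0.0000 + 0.4500·9.9900] = 4.4510
Node ud (S = 89.1): V_ud = 1/1.01·[0.5500·9.9900 + 0.4500·27.8100] = 17.8307
Node dd (S = 72.9): V_dd = 1/1.01·[0.5500·27.8100 + 0.4500·42.3900] = 34.0307
Node u (S = 99): V_u = 1/1.01·[0.5500·4.4510 + 0.4500·17.8307] = 10.3682
Node d (S = 81): V_d = 1/1.01·[0.5500·17.8307 + 0.4500·34.0307] = 24.8720
Node 0 (S = 90): V_0 = 1/1.01·[0.5500·10.3682 + 0.4500·24.8720] = 16.7276

€16.73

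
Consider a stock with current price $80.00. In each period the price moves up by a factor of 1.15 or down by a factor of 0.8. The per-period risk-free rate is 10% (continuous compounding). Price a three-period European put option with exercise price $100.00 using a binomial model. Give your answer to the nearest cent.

$4.72

Risk-neutral probability p = (e^0.1 − 0.8)/(1.15 − 0.8) = 0.3052/0.3500 = 0.8719
Terminal stock prices: S_uuu = 121.7, S_uud = 84.64, S_udd = 58.88, S_ddd = 40.96
Terminal payoffs (K − S): max(-21.67, 0) = 0, max(15.36, 0) = 15.36, max(41.12, 0) = 41.12, max(59.04, 0) = 59.04
Node uu (S = 105.8): V_uu = e^(−0.1)·[0.8719·0.0000 + 0.1281·15.3600] = 1.7801
Node ud (S = 73.6): V_ud = e^(−0.1)·[0.8719·15.3600 + 0.1281·41.1200] = 16.8837
Node dd (S = 51.2): V_dd = e^(−0.1)·[0.8719·41.1200 + 0.1281·59.0400] = 39.2837
Node u (S = 92): V_u = e^(−0.1)·[0.8719·1.7801 + 0.1281·16.8837] = 3.3612
Node d (S = 64): V_d = e^(−0.1)·[0.8719·16.8837 + 0.1281·39.2837] = 17.8731
Node 0 (S = 80): V_0 = e^(−0.1)·[0.8719·3.3612 + 0.1281·17.8731] = 4.7232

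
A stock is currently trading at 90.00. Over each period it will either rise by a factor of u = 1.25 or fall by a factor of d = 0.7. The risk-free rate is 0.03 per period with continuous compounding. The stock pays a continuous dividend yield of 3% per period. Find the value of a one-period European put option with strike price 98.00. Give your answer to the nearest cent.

Per-period risk-free factor R = e^0.03 = 1.0305; dividend-adjusted growth = e^(0.03−0.03) = 1.0000.
Risk-neutral probability p = (1.0000 − 0.7)/(1.25 − 0.7) = 0.3000/0.5500 = 0.5455
Terminal stock prices: S_u = 112.5, S_d = 63
Terminal payoffs (K − S): max(-14.5, 0) = 0, max(35, 0) = 35
Node 0 (S = 90): V_0 = e^(−0.03)·[0.5455·0.0000 + 0.4545·35.0000] = 15.4389

15.44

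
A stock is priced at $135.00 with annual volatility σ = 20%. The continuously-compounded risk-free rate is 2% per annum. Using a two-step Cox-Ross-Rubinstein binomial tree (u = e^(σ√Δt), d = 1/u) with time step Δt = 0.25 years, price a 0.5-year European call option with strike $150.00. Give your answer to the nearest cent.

CRR parameters: u = e^(σ√Δt) = e^(0.2·√0.25) = 1.1052, d = 1/u = 0.9048
Per-period rate: rΔt = 0.02·0.25 = 0.005, so R = e^0.005 = 1.0050
Risk-neutral probability p = (e^0.005 − 0.9048)/(1.1052 − 0.9048) = 0.1002/0.2003 = 0.5000
Terminal stock prices: S_uu = 164.9, S_ud = 135, S_dd = 110.5
Terminal payoffs (S − K): max(14.89, 0) = 14.89, max(-15, 0) = 0, max(-39.47, 0) = 0
Node u (S = 149.2): V_u = e^(−0.005)·[0.5000·14.8894 + 0.5000·0.0000] = 7.4082
Node d (S = 122.2): V_d = e^(−0.005)·[0.5000·0.0000 + 0.5000·0.0000] = 0.0000
Node 0 (S = 135): V_0 = e^(−0.005)·[0.5000·7.4082 + 0.5000·0.0000] = 3.6859

$3.69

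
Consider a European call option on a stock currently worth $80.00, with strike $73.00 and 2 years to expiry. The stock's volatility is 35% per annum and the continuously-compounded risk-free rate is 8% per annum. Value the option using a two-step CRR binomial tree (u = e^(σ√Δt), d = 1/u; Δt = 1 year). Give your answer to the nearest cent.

CRR parameters: u = e^(σ√Δt) = e^(0.35·√1) = 1.4191, d = 1/u = 0.7047
Per-period rate: rΔt = 0.08·1 = 0.08, so R = e^0.08 = 1.0833
Risk-neutral probability p = (e^0.08 − 0.7047)/(1.4191 − 0.7047) = 0.3786/0.7144 = 0.5300
Terminal stock prices: S_uu = 161.1, S_ud = 80, S_dd = 39.73
Terminal payoffs (S − K): max(88.1, 0) = 88.1, max(7, 0) = 7, max(-33.27, 0) = 0
Node u (S = 113.5): V_u = e^(−0.08)·[0.5300·88.1002 + 0.4700·7.0000] = 46.1379
Node d (S = 56.38): V_d = e^(−0.08)·[0.5300·7.0000 + 0.4700·0.0000] = 3.4246
Node 0 (S = 80): V_0 = e^(−0.08)·[0.5300·46.1379 + 0.4700·3.4246] = 24.0576

$24.06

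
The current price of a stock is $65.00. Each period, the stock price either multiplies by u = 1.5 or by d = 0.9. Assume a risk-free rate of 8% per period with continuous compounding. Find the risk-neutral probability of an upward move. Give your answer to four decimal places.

p = 0.3055

Risk-neutral probability p = (e^0.08 − 0.9)/(1.5 − 0.9) = 0.1833/0.6000 = 0.3055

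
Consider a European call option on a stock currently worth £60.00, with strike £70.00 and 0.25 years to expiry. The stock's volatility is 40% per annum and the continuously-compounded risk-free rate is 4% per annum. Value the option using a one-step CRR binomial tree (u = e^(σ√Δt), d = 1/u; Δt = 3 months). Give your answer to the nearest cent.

CRR parameters: u = e^(σ√Δt) = e^(0.4·√0.25) = 1.2214, d = 1/u = 0.8187
Per-period rate: rΔt = 0.04·0.25 = 0.01, so R = e^0.01 = 1.0101
Risk-neutral probability p = (e^0.01 − 0.8187)/(1.2214 − 0.8187) = 0.1913/0.4027 = 0.4751
Terminal stock prices: S_u = 73.28, S_d = 49.12
Terminal payoffs (S − K): max(3.284, 0) = 3.284, max(-20.88, 0) = 0
Node 0 (S = 60): V_0 = e^(−0.01)·[0.4751·3.2842 + 0.5249·0.0000] = 1.5449

£1.54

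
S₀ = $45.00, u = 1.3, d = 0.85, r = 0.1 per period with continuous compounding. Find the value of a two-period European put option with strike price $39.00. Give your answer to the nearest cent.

$1.00

Risk-neutral probability p = (e^0.1 − 0.85)/(1.3 − 0.85) = 0.2552/0.4500 = 0.5670
Terminal stock prices: S_uu = 76.05, S_ud = 49.73, S_dd = 32.51
Terminal payoffs (K − S): max(-37.05, 0) = 0, max(-10.73, 0) = 0, max(6.488, 0) = 6.488
Node u (S = 58.5): V_u = e^(−0.1)·[0.5670·0.0000 + 0.4330·0.0000] = 0.0000
Node d (S = 38.25): V_d = e^(−0.1)·[0.5670·0.0000 + 0.4330·6.4875] = 2.5415
Node 0 (S = 45): V_0 = e^(−0.1)·[0.5670·0.0000 + 0.4330·2.5415] = 0.9956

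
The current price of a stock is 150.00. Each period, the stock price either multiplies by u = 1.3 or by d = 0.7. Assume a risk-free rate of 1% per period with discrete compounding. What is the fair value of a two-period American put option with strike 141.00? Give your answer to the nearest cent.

18.33

Risk-neutral probability p = (1 + 0.01 − 0.7)/(1.3 − 0.7) = 0.3100/0.6000 = 0.5167
Terminal stock prices: S_uu = 253.5, S_ud = 136.5, S_dd = 73.5
Terminal payoffs (K − S): max(-112.5, 0) = 0, max(4.5, 0) = 4.5, max(67.5, 0) = 67.5
Node u (S = 195): continuation = 1/1.01·[0.5167·0.0000 + 0.4833·4.5000] = 2.1535; exercise value = 0.0000 ≤ continuation, so V_u = 2.1535
Node d (S = 105): continuation = 1/1.01·[0.5167·4.5000 + 0.4833·67.5000] = 34.6040; exercise value = 36.0000 > continuation, so V_d = 36.0000 (exercise)
Node 0 (S = 150): continuation = 1/1.01·[0.5167·2.1535 + 0.4833·36.0000] = 18.3293; exercise value = 0.0000 ≤ continuation, so V_0 = 18.3293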